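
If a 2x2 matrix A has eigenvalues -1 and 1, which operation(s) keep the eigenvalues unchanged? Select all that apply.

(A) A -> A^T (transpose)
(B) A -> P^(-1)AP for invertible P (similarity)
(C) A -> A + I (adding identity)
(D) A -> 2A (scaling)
A and B

Eigenvalues are preserved by:
1. Similarity transformations: A -> P^(-1)AP (same characteristic polynomial)
2. Transpose: A^T has the same eigenvalues as A

Eigenvalues are NOT preserved by:
- Adding identity: eigenvalues become -1+1, 1+1
- Scaling: eigenvalues become -2, 2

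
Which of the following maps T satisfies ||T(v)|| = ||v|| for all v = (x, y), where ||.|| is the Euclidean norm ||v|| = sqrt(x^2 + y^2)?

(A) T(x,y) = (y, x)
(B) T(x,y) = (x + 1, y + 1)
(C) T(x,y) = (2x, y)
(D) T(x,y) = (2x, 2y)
A

A transformation preserves a norm if ||T(v)|| = ||v|| for every v; a single vector where the norm changes rules an option out.

(A) T(x,y) = (y, x): preserves the norm -- it is an orthogonal map (a rotation/reflection), and (y)^2 + (x)^2 simplifies to x^2 + y^2.
(B) T(x,y) = (x + 1, y + 1): v = (1, 0) has norm sqrt((1)^2 + (0)^2) = 1, but T(v) = (2, 1) has norm sqrt(5) -- not preserved.
(C) T(x,y) = (2x, y): v = (1, 0) has norm sqrt((1)^2 + (0)^2) = 1, but T(v) = (2, 0) has norm 2 -- not preserved.
(D) T(x,y) = (2x, 2y): v = (1, 0) has norm sqrt((1)^2 + (0)^2) = 1, but T(v) = (2, 0) has norm 2 -- not preserved.

Therefore the answer is (A).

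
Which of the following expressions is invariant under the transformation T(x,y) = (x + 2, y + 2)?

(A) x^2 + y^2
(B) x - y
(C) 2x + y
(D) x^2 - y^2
B

An expression E(x,y) is invariant under T if E(T(x,y)) = E(x,y). Here T(x,y) = (x + 2, y + 2).
Substitute the transformed coordinates into each option and compare with the original:
(A) x^2 + y^2  ->  (x + 2)^2 + (y + 2)^2 = x^2 + 4x + y^2 + 4y + 8   [differs from x^2 + y^2: not invariant]
(B) x - y  ->  (x + 2) - (y + 2) = x - y   [equals x - y: invariant]
(C) 2x + y  ->  2(x + 2) + (y + 2) = 2x + y + 6   [differs from 2x + y: not invariant]
(D) x^2 - y^2  ->  (x + 2)^2 - (y + 2)^2 = x^2 + 4x - y^2 - 4y   [differs from x^2 - y^2: not invariant]

Only option (B), x - y, is unchanged by the transformation.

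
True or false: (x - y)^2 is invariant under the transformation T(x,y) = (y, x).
True

Substitute T(x,y) = (y, x) into the expression and compare with the original.

Original: (x - y)^2
After applying T: ((y) - (x))^2 = x^2 - 2xy + y^2

This is identical to the original (x - y)^2, so the expression is invariant.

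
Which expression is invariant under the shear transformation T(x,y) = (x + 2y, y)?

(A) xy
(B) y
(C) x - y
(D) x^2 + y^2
B

Under the shear T(x,y) = (x + 2y, y):
Substitute the transformed coordinates into each option and compare with the original:
(A) xy  ->  (x + 2y)(y) = xy + 2y^2   [differs from xy: not invariant]
(B) y  ->  (y) = y   [equals y: invariant]
(C) x - y  ->  (x + 2y) - (y) = x + y   [differs from x - y: not invariant]
(D) x^2 + y^2  ->  (x + 2y)^2 + (y)^2 = x^2 + 4xy + 5y^2   [differs from x^2 + y^2: not invariant]

Only option (B), y, is unchanged by the transformation.
A horizontal shear moves points parallel to the x-axis, so the y-coordinate (and any function of y alone) is unchanged.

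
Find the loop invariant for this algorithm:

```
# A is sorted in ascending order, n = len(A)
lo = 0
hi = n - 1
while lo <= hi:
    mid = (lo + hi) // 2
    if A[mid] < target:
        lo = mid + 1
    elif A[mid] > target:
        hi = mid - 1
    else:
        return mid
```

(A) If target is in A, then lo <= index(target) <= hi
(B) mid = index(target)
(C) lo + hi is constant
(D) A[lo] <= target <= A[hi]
A

A loop invariant must hold before the first iteration and be re-established by every execution of the body.

(A) If target is in A, then lo <= index(target) <= hi: Before the loop [lo, hi] = [0, n-1] covers every index. When A[mid] < target, sortedness puts target strictly to the right of mid, so setting lo = mid + 1 keeps index(target) in [lo, hi]; symmetrically for hi = mid - 1. Hence 'if target is in A then lo <= index(target) <= hi' holds after every iteration, and when lo > hi it proves target is absent.

The other options fail:
(B) mid = index(target): mid is just the current probe; it equals index(target) only on the iteration that returns.
(C) lo + hi is constant: each iteration moves exactly one of lo, hi, so lo + hi changes (e.g. 0 + (n-1) becomes (mid+1) + (n-1)).
(D) A[lo] <= target <= A[hi]: fails when target is not in A (e.g. target < A[0] already violates it before the loop), so it is not maintained in general.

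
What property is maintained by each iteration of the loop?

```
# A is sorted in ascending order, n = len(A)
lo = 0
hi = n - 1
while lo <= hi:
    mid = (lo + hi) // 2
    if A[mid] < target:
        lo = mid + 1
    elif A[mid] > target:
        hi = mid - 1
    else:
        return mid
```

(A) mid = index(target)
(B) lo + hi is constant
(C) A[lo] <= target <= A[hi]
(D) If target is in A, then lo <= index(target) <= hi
D

A loop invariant must hold before the first iteration and be re-established by every execution of the body.

(D) If target is in A, then lo <= index(target) <= hi: Before the loop [lo, hi] = [0, n-1] covers every index. When A[mid] < target, sortedness puts target strictly to the right of mid, so setting lo = mid + 1 keeps index(target) in [lo, hi]; symmetrically for hi = mid - 1. Hence 'if target is in A then lo <= index(target) <= hi' holds after every iteration, and when lo > hi it proves target is absent.

The other options fail:
(A) mid = index(target): mid is just the current probe; it equals index(target) only on the iteration that returns.
(B) lo + hi is constant: each iteration moves exactly one of lo, hi, so lo + hi changes (e.g. 0 + (n-1) becomes (mid+1) + (n-1)).
(C) A[lo] <= target <= A[hi]: fails when target is not in A (e.g. target < A[0] already violates it before the loop), so it is not maintained in general.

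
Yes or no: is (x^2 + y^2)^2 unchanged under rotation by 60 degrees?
Yes

Applying rotation by 60 degrees: x' = x*cos(60 degrees) - y*sin(60 degrees) = x/2 - sqrt(3)y/2, y' = x*sin(60 degrees) + y*cos(60 degrees) = sqrt(3)x/2 + y/2

Substituting into (x^2 + y^2)^2:
((x/2 - sqrt(3)y/2)^2 + (sqrt(3)x/2 + y/2)^2)^2
= x^4 + 2x^2y^2 + y^4 = (x^2 + y^2)^2

This equals the original expression (x^2 + y^2)^2, so it IS invariant.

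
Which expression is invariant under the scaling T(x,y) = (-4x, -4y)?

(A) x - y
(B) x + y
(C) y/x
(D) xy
C

Under the uniform scaling T(x,y) = (-4x, -4y):
Substitute the transformed coordinates into each option and compare with the original:
(A) x - y  ->  (-4x) - (-4y) = -4x + 4y   [differs from x - y: not invariant]
(B) x + y  ->  (-4x) + (-4y) = -4x - 4y   [differs from x + y: not invariant]
(C) y/x  ->  (-4y)/(-4x) = y/x   [equals y/x: invariant]
(D) xy  ->  (-4x)(-4y) = 16xy   [differs from xy: not invariant]

Only option (C), y/x, is unchanged by the transformation.
The common factor -4 cancels in a ratio of coordinates, while sums, products and sums of squares pick up factors of -4 or 16.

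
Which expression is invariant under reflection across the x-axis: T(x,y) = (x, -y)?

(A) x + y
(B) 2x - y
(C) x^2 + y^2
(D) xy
C

The map is reflection across the x-axis: T(x,y) = (x, -y).
Substitute the transformed coordinates into each option and compare with the original:
(A) x + y  ->  (x) + (-y) = x - y   [differs from x + y: not invariant]
(B) 2x - y  ->  2(x) - (-y) = 2x + y   [differs from 2x - y: not invariant]
(C) x^2 + y^2  ->  (x)^2 + (-y)^2 = x^2 + y^2   [equals x^2 + y^2: invariant]
(D) xy  ->  (x)(-y) = -xy   [differs from xy: not invariant]

Only option (C), x^2 + y^2, is unchanged by the transformation.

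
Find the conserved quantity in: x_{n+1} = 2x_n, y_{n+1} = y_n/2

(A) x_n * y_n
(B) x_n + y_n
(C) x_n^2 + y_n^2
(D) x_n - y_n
A

For the recurrence x_{n+1} = 2x_n, y_{n+1} = y_n/2:

x_{n+1} * y_{n+1} = (2x_n) * (y_n/2) = x_n * y_n
The product is conserved.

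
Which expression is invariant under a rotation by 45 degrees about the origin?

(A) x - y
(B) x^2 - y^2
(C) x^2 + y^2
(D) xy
C

A rotation by 45 degrees sends (x, y) to (sqrt(2)x/2 - sqrt(2)y/2, sqrt(2)x/2 + sqrt(2)y/2).
Substitute the transformed coordinates into each option and compare with the original:
(A) x - y  ->  (sqrt(2)x/2 - sqrt(2)y/2) - (sqrt(2)x/2 + sqrt(2)y/2) = -sqrt(2)y   [differs from x - y: not invariant]
(B) x^2 - y^2  ->  (sqrt(2)x/2 - sqrt(2)y/2)^2 - (sqrt(2)x/2 + sqrt(2)y/2)^2 = -2xy   [differs from x^2 - y^2: not invariant]
(C) x^2 + y^2  ->  (sqrt(2)x/2 - sqrt(2)y/2)^2 + (sqrt(2)x/2 + sqrt(2)y/2)^2 = x^2 + y^2   [equals x^2 + y^2: invariant]
(D) xy  ->  (sqrt(2)x/2 - sqrt(2)y/2)(sqrt(2)x/2 + sqrt(2)y/2) = x^2/2 - y^2/2   [differs from xy: not invariant]

Only option (C), x^2 + y^2, is unchanged by the transformation.
Geometrically, x^2 + y^2 is the squared distance from the origin, which every rotation about the origin preserves.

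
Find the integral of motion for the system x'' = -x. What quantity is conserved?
E = (x')^2 + x^2

Multiply the equation by x':
x' * x'' = -x * x'
The left side is d/dt[(x')^2/2] and the right side is d/dt[-x^2/2], so
d/dt[(x')^2/2 + x^2/2] = 0, i.e. (x')^2/2 + x^2/2 = constant.
Multiplying by 2, the integral of motion is E = (x')^2 + x^2.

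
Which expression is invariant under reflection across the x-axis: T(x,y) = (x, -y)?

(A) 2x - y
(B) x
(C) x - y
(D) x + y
B

The map is reflection across the x-axis: T(x,y) = (x, -y).
Substitute the transformed coordinates into each option and compare with the original:
(A) 2x - y  ->  2(x) - (-y) = 2x + y   [differs from 2x - y: not invariant]
(B) x  ->  (x) = x   [equals x: invariant]
(C) x - y  ->  (x) - (-y) = x + y   [differs from x - y: not invariant]
(D) x + y  ->  (x) + (-y) = x - y   [differs from x + y: not invariant]

Only option (B), x, is unchanged by the transformation.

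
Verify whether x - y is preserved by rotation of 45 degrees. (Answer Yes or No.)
No

Applying rotation by 45 degrees: x' = x*cos(45 degrees) - y*sin(45 degrees) = sqrt(2)x/2 - sqrt(2)y/2, y' = x*sin(45 degrees) + y*cos(45 degrees) = sqrt(2)x/2 + sqrt(2)y/2

Substituting into x - y:
(sqrt(2)x/2 - sqrt(2)y/2) - (sqrt(2)x/2 + sqrt(2)y/2)
= -sqrt(2)y

This differs from the original expression x - y, so it is NOT invariant.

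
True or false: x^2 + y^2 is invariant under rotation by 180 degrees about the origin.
True

Applying rotation by 180 degrees: x' = x*cos(180 degrees) - y*sin(180 degrees) = -x, y' = x*sin(180 degrees) + y*cos(180 degrees) = -y

Substituting into x^2 + y^2:
(-x)^2 + (-y)^2
= x^2 + y^2

This equals the original expression x^2 + y^2, so it IS invariant.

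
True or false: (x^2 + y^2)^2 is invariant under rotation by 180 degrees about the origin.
True

Applying rotation by 180 degrees: x' = x*cos(180 degrees) - y*sin(180 degrees) = -x, y' = x*sin(180 degrees) + y*cos(180 degrees) = -y

Substituting into (x^2 + y^2)^2:
((-x)^2 + (-y)^2)^2
= x^4 + 2x^2y^2 + y^4 = (x^2 + y^2)^2

This equals the original expression (x^2 + y^2)^2, so it IS invariant.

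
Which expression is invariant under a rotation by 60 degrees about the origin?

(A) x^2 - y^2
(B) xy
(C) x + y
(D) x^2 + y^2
D

A rotation by 60 degrees sends (x, y) to (x/2 - sqrt(3)y/2, sqrt(3)x/2 + y/2).
Substitute the transformed coordinates into each option and compare with the original:
(A) x^2 - y^2  ->  (x/2 - sqrt(3)y/2)^2 - (sqrt(3)x/2 + y/2)^2 = -x^2/2 - sqrt(3)xy + y^2/2   [differs from x^2 - y^2: not invariant]
(B) xy  ->  (x/2 - sqrt(3)y/2)(sqrt(3)x/2 + y/2) = sqrt(3)x^2/4 - xy/2 - sqrt(3)y^2/4   [differs from xy: not invariant]
(C) x + y  ->  (x/2 - sqrt(3)y/2) + (sqrt(3)x/2 + y/2) = x/2 + sqrt(3)x/2 - sqrt(3)y/2 + y/2   [differs from x + y: not invariant]
(D) x^2 + y^2  ->  (x/2 - sqrt(3)y/2)^2 + (sqrt(3)x/2 + y/2)^2 = x^2 + y^2   [equals x^2 + y^2: invariant]

Only option (D), x^2 + y^2, is unchanged by the transformation.
Geometrically, x^2 + y^2 is the squared distance from the origin, which every rotation about the origin preserves.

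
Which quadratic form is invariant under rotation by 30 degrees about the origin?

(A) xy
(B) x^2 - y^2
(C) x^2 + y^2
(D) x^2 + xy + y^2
C

Rotation by 30 degrees sends (x, y) to (sqrt(3)x/2 - y/2, x/2 + sqrt(3)y/2).
Substitute the transformed coordinates into each option and compare with the original:
(A) xy  ->  (sqrt(3)x/2 - y/2)(x/2 + sqrt(3)y/2) = sqrt(3)x^2/4 + xy/2 - sqrt(3)y^2/4   [differs from xy: not invariant]
(B) x^2 - y^2  ->  (sqrt(3)x/2 - y/2)^2 - (x/2 + sqrt(3)y/2)^2 = x^2/2 - sqrt(3)xy - y^2/2   [differs from x^2 - y^2: not invariant]
(C) x^2 + y^2  ->  (sqrt(3)x/2 - y/2)^2 + (x/2 + sqrt(3)y/2)^2 = x^2 + y^2   [equals x^2 + y^2: invariant]
(D) x^2 + xy + y^2  ->  (sqrt(3)x/2 - y/2)^2 + (sqrt(3)x/2 - y/2)(x/2 + sqrt(3)y/2) + (x/2 + sqrt(3)y/2)^2 = sqrt(3)x^2/4 + x^2 + xy/2 - sqrt(3)y^2/4 + y^2   [differs from x^2 + xy + y^2: not invariant]

Only option (C), x^2 + y^2, is unchanged by the transformation.
x^2 + y^2 is the squared distance from the origin, which rotations preserve.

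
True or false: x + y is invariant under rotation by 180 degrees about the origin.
False

Applying rotation by 180 degrees: x' = x*cos(180 degrees) - y*sin(180 degrees) = -x, y' = x*sin(180 degrees) + y*cos(180 degrees) = -y

Substituting into x + y:
(-x) + (-y)
= -x - y

This differs from the original expression x + y, so it is NOT invariant.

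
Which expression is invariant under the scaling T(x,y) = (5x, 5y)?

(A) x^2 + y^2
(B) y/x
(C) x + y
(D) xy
B

Under the uniform scaling T(x,y) = (5x, 5y):
Substitute the transformed coordinates into each option and compare with the original:
(A) x^2 + y^2  ->  (5x)^2 + (5y)^2 = 25x^2 + 25y^2   [differs from x^2 + y^2: not invariant]
(B) y/x  ->  (5y)/(5x) = y/x   [equals y/x: invariant]
(C) x + y  ->  (5x) + (5y) = 5x + 5y   [differs from x + y: not invariant]
(D) xy  ->  (5x)(5y) = 25xy   [differs from xy: not invariant]

Only option (B), y/x, is unchanged by the transformation.
The common factor 5 cancels in a ratio of coordinates, while sums, products and sums of squares pick up factors of 5 or 25.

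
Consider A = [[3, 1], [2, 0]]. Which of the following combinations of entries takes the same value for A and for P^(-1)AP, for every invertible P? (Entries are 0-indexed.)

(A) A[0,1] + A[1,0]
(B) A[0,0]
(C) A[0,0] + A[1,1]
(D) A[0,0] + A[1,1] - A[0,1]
C

A[0,0] + A[1,1] is the trace of A. By the cyclic property of the trace, tr(P^(-1)AP) = tr(APP^(-1)) = tr(A), so it is the same for every matrix similar to A.

The other combinations are not similarity invariants. For example, take P = [[1, 1], [1, 2]] (det P = 1), so P^(-1) = [[2, -1], [-1, 1]] and
B = P^(-1)AP = [[6, 8], [-2, -3]].
Evaluating each option on A and on B:
(A) A[0,1] + A[1,0]: 3 for A, 6 for B -> changes
(B) A[0,0]: 3 for A, 6 for B -> changes
(C) A[0,0] + A[1,1]: 3 for A, 3 for B -> unchanged
(D) A[0,0] + A[1,1] - A[0,1]: 2 for A, -5 for B -> changes

Only (C) A[0,0] + A[1,1] = 3 survives (and it does so for every P, not just this one), so it is the invariant.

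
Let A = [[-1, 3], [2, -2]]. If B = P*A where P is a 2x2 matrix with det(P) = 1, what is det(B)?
-4

By the multiplicative property of determinants, det(B) = det(P*A) = det(P) * det(A) = det(A),
so the determinant is invariant under multiplication by any determinant-1 matrix; we just need det(A).

det(A) = (-1)(-2) - (3)(2) = 2 - 6 = -4

Therefore det(B) = 1 * (-4) = -4.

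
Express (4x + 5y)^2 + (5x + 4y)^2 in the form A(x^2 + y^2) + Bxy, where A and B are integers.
41(x^2 + y^2) + 80xy

Expanding: (4x + 5y)^2 = 16x^2 + 40xy + 25y^2
(5x + 4y)^2 = 25x^2 + 40xy + 16y^2
Sum = (16+25)(x^2+y^2) + 80xy = 41(x^2 + y^2) + 80xy
This is symmetric in x and y.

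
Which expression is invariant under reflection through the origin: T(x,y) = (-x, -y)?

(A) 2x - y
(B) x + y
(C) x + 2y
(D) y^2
D

The map is reflection through the origin: T(x,y) = (-x, -y).
Substitute the transformed coordinates into each option and compare with the original:
(A) 2x - y  ->  2(-x) - (-y) = -2x + y   [differs from 2x - y: not invariant]
(B) x + y  ->  (-x) + (-y) = -x - y   [differs from x + y: not invariant]
(C) x + 2y  ->  (-x) + 2(-y) = -x - 2y   [differs from x + 2y: not invariant]
(D) y^2  ->  (-y)^2 = y^2   [equals y^2: invariant]

Only option (D), y^2, is unchanged by the transformation.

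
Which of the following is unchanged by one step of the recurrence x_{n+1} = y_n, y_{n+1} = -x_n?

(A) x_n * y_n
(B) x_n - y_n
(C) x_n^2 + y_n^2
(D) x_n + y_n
C

For the recurrence x_{n+1} = y_n, y_{n+1} = -x_n:

x_{n+1}^2 + y_{n+1}^2 = y_n^2 + (-x_n)^2 = x_n^2 + y_n^2
The sum of squares is conserved (like energy in a harmonic oscillator).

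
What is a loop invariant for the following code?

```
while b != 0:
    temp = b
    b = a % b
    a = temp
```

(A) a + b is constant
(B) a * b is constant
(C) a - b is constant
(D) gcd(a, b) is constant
D

A loop invariant must hold before the first iteration and be re-established by every execution of the body.

(D) gcd(a, b) is constant: One iteration replaces (a, b) by (b, a mod b). Since a mod b = a - q*b for an integer q, any common divisor of a and b divides b and a mod b, and conversely; hence gcd(b, a mod b) = gcd(a, b). For instance (39, 4) -> (4, 3) keeps gcd = 1. At exit b = 0 and a = gcd of the original inputs.

The other options fail:
(A) a + b is constant: e.g. (a, b) = (39, 4) -> (4, 3): the sum goes from 43 to 7.
(B) a * b is constant: e.g. (a, b) = (39, 4) -> (4, 3): the product goes from 156 to 12.
(C) a - b is constant: e.g. (a, b) = (39, 4) -> (4, 3): the difference goes from 35 to 1.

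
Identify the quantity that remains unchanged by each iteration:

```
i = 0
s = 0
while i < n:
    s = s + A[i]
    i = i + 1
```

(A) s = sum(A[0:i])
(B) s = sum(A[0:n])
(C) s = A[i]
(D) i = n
A

A loop invariant must hold before the first iteration and be re-established by every execution of the body.

(A) s = sum(A[0:i]): Initially i = 0 and s = 0 = sum of the empty slice A[0:0]. If s = sum(A[0:i]) holds at the top of an iteration, the body sets s to sum(A[0:i]) + A[i] = sum(A[0:i+1]) and then i to i+1, so s = sum(A[0:i]) holds again. At exit i = n, giving s = sum(A[0:n]).

The other options fail:
(B) s = sum(A[0:n]): false before the loop (s = 0, not the full sum) -- it only becomes true at exit.
(C) s = A[i]: after the first iteration s = A[0] but i = 1, so s = A[i] compares s with the wrong element (and fails in general).
(D) i = n: false initially (i = 0); it is the exit condition, not an invariant.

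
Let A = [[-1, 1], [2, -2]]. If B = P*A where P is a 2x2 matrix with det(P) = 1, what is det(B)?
0

By the multiplicative property of determinants, det(B) = det(P*A) = det(P) * det(A) = det(A),
so the determinant is invariant under multiplication by any determinant-1 matrix; we just need det(A).

det(A) = (-1)(-2) - (1)(2) = 2 - 2 = 0

Therefore det(B) = 1 * 0 = 0.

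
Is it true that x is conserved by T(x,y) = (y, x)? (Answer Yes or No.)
No

Substitute T(x,y) = (y, x) into the expression and compare with the original.

Original: x
After applying T: (y) = y

This differs from the original x (difference: -x + y), so the expression is NOT invariant.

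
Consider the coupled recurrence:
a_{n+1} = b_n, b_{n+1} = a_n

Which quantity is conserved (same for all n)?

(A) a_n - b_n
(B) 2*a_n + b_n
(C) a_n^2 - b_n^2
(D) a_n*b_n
D

Replace a_n by a_{n+1} = b_n and b_n by b_{n+1} = a_n in each option and simplify:
(A) a_n - b_n  ->  (b_n) - (a_n) = -a_n + b_n   [not conserved]
(B) 2*a_n + b_n  ->  2*(b_n) + (a_n) = a_n + 2*b_n   [not conserved]
(C) a_n^2 - b_n^2  ->  (b_n)^2 - (a_n)^2 = -a_n^2 + b_n^2   [not conserved]
(D) a_n*b_n  ->  (b_n)*(a_n) = a_n*b_n   [conserved]

Only (D) a_n*b_n returns to itself after one step, so it is the conserved quantity.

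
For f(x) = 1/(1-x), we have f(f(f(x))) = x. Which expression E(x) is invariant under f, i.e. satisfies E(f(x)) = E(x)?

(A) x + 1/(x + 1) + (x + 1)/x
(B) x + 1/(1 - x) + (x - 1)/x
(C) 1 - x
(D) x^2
B

Replace x by f(x) = 1/(1 - x) in each option and simplify. As a quick numerical cross-check, also compare E(5) with E(f(5)) = E(-1/4).

(A) x + 1/(x + 1) + (x + 1)/x  ->  (1/(1 - x)) + 1/((1/(1 - x)) + 1) + ((1/(1 - x)) + 1)/(1/(1 - x)) = (-x^3 + 6x^2 - 11x + 7)/(x^2 - 3x + 2); check: E(5) = 191/30 but E(-1/4) = -23/12.   [not invariant]
(B) x + 1/(1 - x) + (x - 1)/x  ->  (1/(1 - x)) + 1/(1 - (1/(1 - x))) + ((1/(1 - x)) - 1)/(1/(1 - x)), which simplifies back to x + 1/(1 - x) + (x - 1)/x; check: E(5) = 111/20, E(-1/4) = 111/20.   [invariant]
(C) 1 - x  ->  1 - (1/(1 - x)) = x/(x - 1); check: E(5) = -4 but E(-1/4) = 5/4.   [not invariant]
(D) x^2  ->  (1/(1 - x))^2 = (x - 1)^(-2); check: E(5) = 25 but E(-1/4) = 1/16.   [not invariant]

Only (B) is unchanged. Indeed f(f(x)) = 1/(1 - 1/(1-x)) = (1-x)/(-x) = (x-1)/x, so E(x) = x + f(x) + f(f(x)) is the sum over the whole 3-cycle; applying f just permutes the three terms cyclically (x -> f(x) -> f(f(x)) -> x), leaving the sum unchanged.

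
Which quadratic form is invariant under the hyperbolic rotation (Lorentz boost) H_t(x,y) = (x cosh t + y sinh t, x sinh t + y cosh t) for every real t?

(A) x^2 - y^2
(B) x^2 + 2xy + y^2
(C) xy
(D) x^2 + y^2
A

Write x' = x cosh t + y sinh t, y' = x sinh t + y cosh t and substitute into each option:
(A) x^2 - y^2: (x cosh t + y sinh t)^2 - (x sinh t + y cosh t)^2 = x^2(cosh^2 t - sinh^2 t) + 2xy(cosh t sinh t - sinh t cosh t) + y^2(sinh^2 t - cosh^2 t) = x^2 - y^2   [invariant, using cosh^2 t - sinh^2 t = 1]
(B) x^2 + 2xy + y^2: (x' + y')^2 with x' + y' = (x + y)(cosh t + sinh t) = (x + y)e^t, so it becomes (x + y)^2 e^(2t)   [not invariant for t != 0]
(C) xy: (x cosh t + y sinh t)(x sinh t + y cosh t) = xy(cosh^2 t + sinh^2 t) + (x^2 + y^2) sinh t cosh t = xy cosh 2t + (x^2 + y^2)(sinh 2t)/2   [not invariant for t != 0]
(D) x^2 + y^2: (x cosh t + y sinh t)^2 + (x sinh t + y cosh t)^2 = (x^2 + y^2)(cosh^2 t + sinh^2 t) + 4xy sinh t cosh t = (x^2 + y^2) cosh 2t + 2xy sinh 2t   [not invariant for t != 0]

Only (A) x^2 - y^2 is unchanged; it is the Minkowski form preserved by Lorentz boosts, just as x^2 + y^2 is preserved by ordinary rotations.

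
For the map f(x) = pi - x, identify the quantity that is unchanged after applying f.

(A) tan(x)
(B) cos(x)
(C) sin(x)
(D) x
C

For f(x) = pi - x:
sin(pi - x) = sin(x), so sine is invariant under this transformation.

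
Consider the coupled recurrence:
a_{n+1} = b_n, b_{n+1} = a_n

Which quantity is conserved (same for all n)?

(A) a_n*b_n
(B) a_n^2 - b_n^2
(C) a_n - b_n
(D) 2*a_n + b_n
A

Replace a_n by a_{n+1} = b_n and b_n by b_{n+1} = a_n in each option and simplify:
(A) a_n*b_n  ->  (b_n)*(a_n) = a_n*b_n   [conserved]
(B) a_n^2 - b_n^2  ->  (b_n)^2 - (a_n)^2 = -a_n^2 + b_n^2   [not conserved]
(C) a_n - b_n  ->  (b_n) - (a_n) = -a_n + b_n   [not conserved]
(D) 2*a_n + b_n  ->  2*(b_n) + (a_n) = a_n + 2*b_n   [not conserved]

Only (A) a_n*b_n returns to itself after one step, so it is the conserved quantity.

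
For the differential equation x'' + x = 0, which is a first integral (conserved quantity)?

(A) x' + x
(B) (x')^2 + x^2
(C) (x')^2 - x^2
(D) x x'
B

A first integral I satisfies dI/dt = 0 along every solution. Differentiate each option and use the equation of motion:
(A) d/dt[x' + x] = x'' + x' = -x + x', not identically 0
(B) d/dt[(x')^2 + x^2] = 2x'x'' + 2x x' = 2x'(-x) + 2x x' = 0
(C) d/dt[(x')^2 - x^2] = 2x'x'' - 2x x' = -4x x', not identically 0
(D) d/dt[x x'] = (x')^2 + x x'' = (x')^2 - x^2, not identically 0

Only (B) has zero time-derivative. So the energy-like quantity (x')^2 + x^2 is the first integral.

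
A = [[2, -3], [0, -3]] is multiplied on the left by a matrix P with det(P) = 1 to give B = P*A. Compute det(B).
-6

By the multiplicative property of determinants, det(B) = det(P*A) = det(P) * det(A) = det(A),
so the determinant is invariant under multiplication by any determinant-1 matrix; we just need det(A).

det(A) = (2)(-3) - (-3)(0) = -6 - 0 = -6

Therefore det(B) = 1 * (-6) = -6.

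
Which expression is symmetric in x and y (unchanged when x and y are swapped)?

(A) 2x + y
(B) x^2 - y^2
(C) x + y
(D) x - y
C

A symmetric expression is unchanged when the variables are permuted; here the transformation to test is the swap (x, y) -> (y, x).
Substitute the transformed coordinates into each option and compare with the original:
(A) 2x + y  ->  2(y) + (x) = x + 2y   [differs from 2x + y: not invariant]
(B) x^2 - y^2  ->  (y)^2 - (x)^2 = -x^2 + y^2   [differs from x^2 - y^2: not invariant]
(C) x + y  ->  (y) + (x) = x + y   [equals x + y: invariant]
(D) x - y  ->  (y) - (x) = -x + y   [differs from x - y: not invariant]

Only option (C), x + y, is unchanged by the transformation.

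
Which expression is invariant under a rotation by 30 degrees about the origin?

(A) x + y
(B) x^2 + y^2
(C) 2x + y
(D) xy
B

A rotation by 30 degrees sends (x, y) to (sqrt(3)x/2 - y/2, x/2 + sqrt(3)y/2).
Substitute the transformed coordinates into each option and compare with the original:
(A) x + y  ->  (sqrt(3)x/2 - y/2) + (x/2 + sqrt(3)y/2) = x/2 + sqrt(3)x/2 - y/2 + sqrt(3)y/2   [differs from x + y: not invariant]
(B) x^2 + y^2  ->  (sqrt(3)x/2 - y/2)^2 + (x/2 + sqrt(3)y/2)^2 = x^2 + y^2   [equals x^2 + y^2: invariant]
(C) 2x + y  ->  2(sqrt(3)x/2 - y/2) + (x/2 + sqrt(3)y/2) = x/2 + sqrt(3)x - y + sqrt(3)y/2   [differs from 2x + y: not invariant]
(D) xy  ->  (sqrt(3)x/2 - y/2)(x/2 + sqrt(3)y/2) = sqrt(3)x^2/4 + xy/2 - sqrt(3)y^2/4   [differs from xy: not invariant]

Only option (B), x^2 + y^2, is unchanged by the transformation.
Geometrically, x^2 + y^2 is the squared distance from the origin, which every rotation about the origin preserves.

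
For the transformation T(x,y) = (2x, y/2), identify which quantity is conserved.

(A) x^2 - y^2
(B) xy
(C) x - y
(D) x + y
B

An expression E(x,y) is invariant under T if E(T(x,y)) = E(x,y). Here T(x,y) = (2x, y/2).
Substitute the transformed coordinates into each option and compare with the original:
(A) x^2 - y^2  ->  (2x)^2 - (y/2)^2 = 4x^2 - y^2/4   [differs from x^2 - y^2: not invariant]
(B) xy  ->  (2x)(y/2) = xy   [equals xy: invariant]
(C) x - y  ->  (2x) - (y/2) = 2x - y/2   [differs from x - y: not invariant]
(D) x + y  ->  (2x) + (y/2) = 2x + y/2   [differs from x + y: not invariant]

Only option (B), xy, is unchanged by the transformation.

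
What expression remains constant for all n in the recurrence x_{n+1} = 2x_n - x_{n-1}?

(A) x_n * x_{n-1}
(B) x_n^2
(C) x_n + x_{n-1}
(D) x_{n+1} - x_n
D

For the recurrence x_{n+1} = 2x_n - x_{n-1}:

If x_{n+1} = 2x_n - x_{n-1}, then:
x_{n+1} - x_n = x_n - x_{n-1}
The first difference is constant throughout the sequence.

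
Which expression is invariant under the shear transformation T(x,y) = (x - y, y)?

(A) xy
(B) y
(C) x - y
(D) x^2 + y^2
B

Under the shear T(x,y) = (x - y, y):
Substitute the transformed coordinates into each option and compare with the original:
(A) xy  ->  (x - y)(y) = xy - y^2   [differs from xy: not invariant]
(B) y  ->  (y) = y   [equals y: invariant]
(C) x - y  ->  (x - y) - (y) = x - 2y   [differs from x - y: not invariant]
(D) x^2 + y^2  ->  (x - y)^2 + (y)^2 = x^2 - 2xy + 2y^2   [differs from x^2 + y^2: not invariant]

Only option (B), y, is unchanged by the transformation.
A horizontal shear moves points parallel to the x-axis, so the y-coordinate (and any function of y alone) is unchanged.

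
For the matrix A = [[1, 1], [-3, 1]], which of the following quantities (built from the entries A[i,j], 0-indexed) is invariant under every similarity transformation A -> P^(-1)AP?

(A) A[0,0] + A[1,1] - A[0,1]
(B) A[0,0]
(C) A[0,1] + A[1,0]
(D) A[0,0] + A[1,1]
D

A[0,0] + A[1,1] is the trace of A. By the cyclic property of the trace, tr(P^(-1)AP) = tr(APP^(-1)) = tr(A), so it is the same for every matrix similar to A.

The other combinations are not similarity invariants. For example, take P = [[1, 1], [1, 2]] (det P = 1), so P^(-1) = [[2, -1], [-1, 1]] and
B = P^(-1)AP = [[6, 7], [-4, -4]].
Evaluating each option on A and on B:
(A) A[0,0] + A[1,1] - A[0,1]: 1 for A, -5 for B -> changes
(B) A[0,0]: 1 for A, 6 for B -> changes
(C) A[0,1] + A[1,0]: -2 for A, 3 for B -> changes
(D) A[0,0] + A[1,1]: 2 for A, 2 for B -> unchanged

Only (D) A[0,0] + A[1,1] = 2 survives (and it does so for every P, not just this one), so it is the invariant.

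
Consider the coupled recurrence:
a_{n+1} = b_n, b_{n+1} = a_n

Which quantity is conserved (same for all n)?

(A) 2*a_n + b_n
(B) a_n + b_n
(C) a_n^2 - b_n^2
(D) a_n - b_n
B

Replace a_n by a_{n+1} = b_n and b_n by b_{n+1} = a_n in each option and simplify:
(A) 2*a_n + b_n  ->  2*(b_n) + (a_n) = a_n + 2*b_n   [not conserved]
(B) a_n + b_n  ->  (b_n) + (a_n) = a_n + b_n   [conserved]
(C) a_n^2 - b_n^2  ->  (b_n)^2 - (a_n)^2 = -a_n^2 + b_n^2   [not conserved]
(D) a_n - b_n  ->  (b_n) - (a_n) = -a_n + b_n   [not conserved]

Only (B) a_n + b_n returns to itself after one step, so it is the conserved quantity.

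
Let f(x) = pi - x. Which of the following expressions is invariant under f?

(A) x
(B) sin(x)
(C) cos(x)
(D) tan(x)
B

For f(x) = pi - x:
sin(pi - x) = sin(x), so sine is invariant under this transformation.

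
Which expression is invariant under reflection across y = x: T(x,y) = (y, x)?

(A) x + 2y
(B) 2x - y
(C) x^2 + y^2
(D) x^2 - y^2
C

The map is reflection across y = x: T(x,y) = (y, x).
Substitute the transformed coordinates into each option and compare with the original:
(A) x + 2y  ->  (y) + 2(x) = 2x + y   [differs from x + 2y: not invariant]
(B) 2x - y  ->  2(y) - (x) = -x + 2y   [differs from 2x - y: not invariant]
(C) x^2 + y^2  ->  (y)^2 + (x)^2 = x^2 + y^2   [equals x^2 + y^2: invariant]
(D) x^2 - y^2  ->  (y)^2 - (x)^2 = -x^2 + y^2   [differs from x^2 - y^2: not invariant]

Only option (C), x^2 + y^2, is unchanged by the transformation.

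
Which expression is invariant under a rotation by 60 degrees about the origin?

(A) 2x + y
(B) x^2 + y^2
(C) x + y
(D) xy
B

A rotation by 60 degrees sends (x, y) to (x/2 - sqrt(3)y/2, sqrt(3)x/2 + y/2).
Substitute the transformed coordinates into each option and compare with the original:
(A) 2x + y  ->  2(x/2 - sqrt(3)y/2) + (sqrt(3)x/2 + y/2) = sqrt(3)x/2 + x - sqrt(3)y + y/2   [differs from 2x + y: not invariant]
(B) x^2 + y^2  ->  (x/2 - sqrt(3)y/2)^2 + (sqrt(3)x/2 + y/2)^2 = x^2 + y^2   [equals x^2 + y^2: invariant]
(C) x + y  ->  (x/2 - sqrt(3)y/2) + (sqrt(3)x/2 + y/2) = x/2 + sqrt(3)x/2 - sqrt(3)y/2 + y/2   [differs from x + y: not invariant]
(D) xy  ->  (x/2 - sqrt(3)y/2)(sqrt(3)x/2 + y/2) = sqrt(3)x^2/4 - xy/2 - sqrt(3)y^2/4   [differs from xy: not invariant]

Only option (B), x^2 + y^2, is unchanged by the transformation.
Geometrically, x^2 + y^2 is the squared distance from the origin, which every rotation about the origin preserves.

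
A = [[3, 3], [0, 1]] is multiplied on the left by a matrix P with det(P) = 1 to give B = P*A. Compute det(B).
3

By the multiplicative property of determinants, det(B) = det(P*A) = det(P) * det(A) = det(A),
so the determinant is invariant under multiplication by any determinant-1 matrix; we just need det(A).

det(A) = (3)(1) - (3)(0) = 3 - 0 = 3

Therefore det(B) = 1 * 3 = 3.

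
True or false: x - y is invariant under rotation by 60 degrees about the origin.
False

Applying rotation by 60 degrees: x' = x*cos(60 degrees) - y*sin(60 degrees) = x/2 - sqrt(3)y/2, y' = x*sin(60 degrees) + y*cos(60 degrees) = sqrt(3)x/2 + y/2

Substituting into x - y:
(x/2 - sqrt(3)y/2) - (sqrt(3)x/2 + y/2)
= -sqrt(3)x/2 + x/2 - sqrt(3)y/2 - y/2

This differs from the original expression x - y, so it is NOT invariant.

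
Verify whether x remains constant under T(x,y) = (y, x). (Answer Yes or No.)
No

Substitute T(x,y) = (y, x) into the expression and compare with the original.

Original: x
After applying T: (y) = y

This differs from the original x (difference: -x + y), so the expression is NOT invariant.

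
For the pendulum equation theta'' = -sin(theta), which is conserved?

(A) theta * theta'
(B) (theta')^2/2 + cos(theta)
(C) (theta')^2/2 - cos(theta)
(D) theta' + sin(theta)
C

A first integral I satisfies dI/dt = 0 along every solution. Differentiate each option and use the equation of motion:
(A) d/dt[theta * theta'] = (theta')^2 + theta theta'' = (theta')^2 - theta sin(theta), not identically 0
(B) d/dt[(theta')^2/2 + cos(theta)] = theta' theta'' - sin(theta) theta' = -2 theta' sin(theta), not identically 0
(C) d/dt[(theta')^2/2 - cos(theta)] = theta' theta'' + sin(theta) theta' = theta'(-sin(theta)) + theta' sin(theta) = 0
(D) d/dt[theta' + sin(theta)] = theta'' + cos(theta) theta' = -sin(theta) + theta' cos(theta), not identically 0

Only (C) has zero time-derivative. This is the total energy: kinetic (theta')^2/2 plus potential -cos(theta).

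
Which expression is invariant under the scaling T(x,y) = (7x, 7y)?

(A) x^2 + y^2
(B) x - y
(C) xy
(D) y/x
D

Under the uniform scaling T(x,y) = (7x, 7y):
Substitute the transformed coordinates into each option and compare with the original:
(A) x^2 + y^2  ->  (7x)^2 + (7y)^2 = 49x^2 + 49y^2   [differs from x^2 + y^2: not invariant]
(B) x - y  ->  (7x) - (7y) = 7x - 7y   [differs from x - y: not invariant]
(C) xy  ->  (7x)(7y) = 49xy   [differs from xy: not invariant]
(D) y/x  ->  (7y)/(7x) = y/x   [equals y/x: invariant]

Only option (D), y/x, is unchanged by the transformation.
The common factor 7 cancels in a ratio of coordinates, while sums, products and sums of squares pick up factors of 7 or 49.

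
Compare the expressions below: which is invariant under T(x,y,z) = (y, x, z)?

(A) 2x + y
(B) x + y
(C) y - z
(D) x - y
B

Apply T(x,y,z) = (y, x, z) to each option, i.e. replace (x, y, z) by the transformed coordinates.
Substitute the transformed coordinates into each option and compare with the original:
(A) 2x + y  ->  2(y) + (x) = x + 2y   [differs from 2x + y: not invariant]
(B) x + y  ->  (y) + (x) = x + y   [equals x + y: invariant]
(C) y - z  ->  (x) - (z) = x - z   [differs from y - z: not invariant]
(D) x - y  ->  (y) - (x) = -x + y   [differs from x - y: not invariant]

Only option (B), x + y, is unchanged by the transformation.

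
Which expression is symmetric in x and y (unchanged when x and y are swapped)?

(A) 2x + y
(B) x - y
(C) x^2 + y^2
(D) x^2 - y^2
C

A symmetric expression is unchanged when the variables are permuted; here the transformation to test is the swap (x, y) -> (y, x).
Substitute the transformed coordinates into each option and compare with the original:
(A) 2x + y  ->  2(y) + (x) = x + 2y   [differs from 2x + y: not invariant]
(B) x - y  ->  (y) - (x) = -x + y   [differs from x - y: not invariant]
(C) x^2 + y^2  ->  (y)^2 + (x)^2 = x^2 + y^2   [equals x^2 + y^2: invariant]
(D) x^2 - y^2  ->  (y)^2 - (x)^2 = -x^2 + y^2   [differs from x^2 - y^2: not invariant]

Only option (C), x^2 + y^2, is unchanged by the transformation.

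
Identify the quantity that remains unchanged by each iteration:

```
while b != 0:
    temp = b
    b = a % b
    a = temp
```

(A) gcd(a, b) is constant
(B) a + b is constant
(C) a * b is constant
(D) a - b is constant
A

A loop invariant must hold before the first iteration and be re-established by every execution of the body.

(A) gcd(a, b) is constant: One iteration replaces (a, b) by (b, a mod b). Since a mod b = a - q*b for an integer q, any common divisor of a and b divides b and a mod b, and conversely; hence gcd(b, a mod b) = gcd(a, b). For instance (21, 9) -> (9, 3) keeps gcd = 3. At exit b = 0 and a = gcd of the original inputs.

The other options fail:
(B) a + b is constant: e.g. (a, b) = (21, 9) -> (9, 3): the sum goes from 30 to 12.
(C) a * b is constant: e.g. (a, b) = (21, 9) -> (9, 3): the product goes from 189 to 27.
(D) a - b is constant: e.g. (a, b) = (21, 9) -> (9, 3): the difference goes from 12 to 6.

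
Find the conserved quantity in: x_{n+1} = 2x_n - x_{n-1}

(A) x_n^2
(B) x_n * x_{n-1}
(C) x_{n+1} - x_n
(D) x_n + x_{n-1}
C

For the recurrence x_{n+1} = 2x_n - x_{n-1}:

If x_{n+1} = 2x_n - x_{n-1}, then:
x_{n+1} - x_n = x_n - x_{n-1}
The first difference is constant throughout the sequence.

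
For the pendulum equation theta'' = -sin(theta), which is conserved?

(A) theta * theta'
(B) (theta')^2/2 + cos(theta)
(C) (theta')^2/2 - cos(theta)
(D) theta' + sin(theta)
C

A first integral I satisfies dI/dt = 0 along every solution. Differentiate each option and use the equation of motion:
(A) d/dt[theta * theta'] = (theta')^2 + theta theta'' = (theta')^2 - theta sin(theta), not identically 0
(B) d/dt[(theta')^2/2 + cos(theta)] = theta' theta'' - sin(theta) theta' = -2 theta' sin(theta), not identically 0
(C) d/dt[(theta')^2/2 - cos(theta)] = theta' theta'' + sin(theta) theta' = theta'(-sin(theta)) + theta' sin(theta) = 0
(D) d/dt[theta' + sin(theta)] = theta'' + cos(theta) theta' = -sin(theta) + theta' cos(theta), not identically 0

Only (C) has zero time-derivative. This is the total energy: kinetic (theta')^2/2 plus potential -cos(theta).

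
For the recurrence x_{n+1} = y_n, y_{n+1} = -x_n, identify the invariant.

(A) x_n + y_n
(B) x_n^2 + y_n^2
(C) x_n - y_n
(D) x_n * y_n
B

For the recurrence x_{n+1} = y_n, y_{n+1} = -x_n:

x_{n+1}^2 + y_{n+1}^2 = y_n^2 + (-x_n)^2 = x_n^2 + y_n^2
The sum of squares is conserved (like energy in a harmonic oscillator).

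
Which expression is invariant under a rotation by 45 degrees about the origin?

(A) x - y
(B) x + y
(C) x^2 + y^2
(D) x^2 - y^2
C

A rotation by 45 degrees sends (x, y) to (sqrt(2)x/2 - sqrt(2)y/2, sqrt(2)x/2 + sqrt(2)y/2).
Substitute the transformed coordinates into each option and compare with the original:
(A) x - y  ->  (sqrt(2)x/2 - sqrt(2)y/2) - (sqrt(2)x/2 + sqrt(2)y/2) = -sqrt(2)y   [differs from x - y: not invariant]
(B) x + y  ->  (sqrt(2)x/2 - sqrt(2)y/2) + (sqrt(2)x/2 + sqrt(2)y/2) = sqrt(2)x   [differs from x + y: not invariant]
(C) x^2 + y^2  ->  (sqrt(2)x/2 - sqrt(2)y/2)^2 + (sqrt(2)x/2 + sqrt(2)y/2)^2 = x^2 + y^2   [equals x^2 + y^2: invariant]
(D) x^2 - y^2  ->  (sqrt(2)x/2 - sqrt(2)y/2)^2 - (sqrt(2)x/2 + sqrt(2)y/2)^2 = -2xy   [differs from x^2 - y^2: not invariant]

Only option (C), x^2 + y^2, is unchanged by the transformation.
Geometrically, x^2 + y^2 is the squared distance from the origin, which every rotation about the origin preserves.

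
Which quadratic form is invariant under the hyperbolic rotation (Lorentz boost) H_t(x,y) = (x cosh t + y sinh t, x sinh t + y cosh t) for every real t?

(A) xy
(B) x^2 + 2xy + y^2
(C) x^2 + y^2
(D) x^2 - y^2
D

Write x' = x cosh t + y sinh t, y' = x sinh t + y cosh t and substitute into each option:
(A) xy: (x cosh t + y sinh t)(x sinh t + y cosh t) = xy(cosh^2 t + sinh^2 t) + (x^2 + y^2) sinh t cosh t = xy cosh 2t + (x^2 + y^2)(sinh 2t)/2   [not invariant for t != 0]
(B) x^2 + 2xy + y^2: (x' + y')^2 with x' + y' = (x + y)(cosh t + sinh t) = (x + y)e^t, so it becomes (x + y)^2 e^(2t)   [not invariant for t != 0]
(C) x^2 + y^2: (x cosh t + y sinh t)^2 + (x sinh t + y cosh t)^2 = (x^2 + y^2)(cosh^2 t + sinh^2 t) + 4xy sinh t cosh t = (x^2 + y^2) cosh 2t + 2xy sinh 2t   [not invariant for t != 0]
(D) x^2 - y^2: (x cosh t + y sinh t)^2 - (x sinh t + y cosh t)^2 = x^2(cosh^2 t - sinh^2 t) + 2xy(cosh t sinh t - sinh t cosh t) + y^2(sinh^2 t - cosh^2 t) = x^2 - y^2   [invariant, using cosh^2 t - sinh^2 t = 1]

Only (D) x^2 - y^2 is unchanged; it is the Minkowski form preserved by Lorentz boosts, just as x^2 + y^2 is preserved by ordinary rotations.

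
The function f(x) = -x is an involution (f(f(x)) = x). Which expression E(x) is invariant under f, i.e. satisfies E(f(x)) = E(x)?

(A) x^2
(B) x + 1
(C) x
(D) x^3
A

Replace x by f(x) = -x in each option and simplify. As a quick numerical cross-check, also compare E(4) with E(f(4)) = E(-4).

(A) x^2  ->  (-x)^2, which simplifies back to x^2; check: E(4) = 16, E(-4) = 16.   [invariant]
(B) x + 1  ->  (-x) + 1 = 1 - x; check: E(4) = 5 but E(-4) = -3.   [not invariant]
(C) x  ->  (-x) = -x; check: E(4) = 4 but E(-4) = -4.   [not invariant]
(D) x^3  ->  (-x)^3 = -x^3; check: E(4) = 64 but E(-4) = -64.   [not invariant]

Only (A) is unchanged. E is symmetric under swapping x with f(x) = -x, which is exactly what an involution does.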